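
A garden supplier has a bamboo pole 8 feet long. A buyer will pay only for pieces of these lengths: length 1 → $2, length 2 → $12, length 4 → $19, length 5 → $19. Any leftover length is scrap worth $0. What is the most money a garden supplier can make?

Build best[k] bottom-up: best[k] = max over allowed piece i of (p[i] + best[k−i]).
best[1] = 2
best[2] = max(2+2, 12+0) = 12
best[3] = max(2+12, 12+2) = 14
best[4] = max(2+14, 12+12, 19+0) = 24
best[5] = max(2+24, 12+14, 19+2, 19+0) = 26
best[6] = max(2+26, 12+24, 19+12, 19+2) = 36
best[7] = max(2+36, 12+26, 19+14, 19+12) = 38
best[8] = max(2+38, 12+36, 19+24, 19+14) = 48
One optimal cutting: 2 + 2 + 2 + 2 → $48.

48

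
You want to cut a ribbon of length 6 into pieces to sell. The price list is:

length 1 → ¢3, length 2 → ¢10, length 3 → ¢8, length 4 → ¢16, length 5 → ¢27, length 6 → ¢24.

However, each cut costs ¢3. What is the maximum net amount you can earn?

27

Consider every possible first cut. v[k] is the best of p[i]+v[k−i] over all sellable i≤k, charging 3 whenever i<k.
v[1] = 3
v[2] = max(3+3-3, 10+0) = 10
v[3] = max(3+10-3, 10+3-3, 8+0) = 10
v[4] = max(3+10-3, 10+10-3, 8+3-3, 16+0) = 17
v[5] = max(3+17-3, 10+10-3, 8+10-3, 16+3-3, 27+0) = 27
v[6] = max(3+27-3, 10+17-3, 8+10-3, 16+10-3, 27+3-3, 24+0) = 27
One optimal plan: pieces 5 + 1 (1 cut) → ¢30 − ¢3 = ¢27.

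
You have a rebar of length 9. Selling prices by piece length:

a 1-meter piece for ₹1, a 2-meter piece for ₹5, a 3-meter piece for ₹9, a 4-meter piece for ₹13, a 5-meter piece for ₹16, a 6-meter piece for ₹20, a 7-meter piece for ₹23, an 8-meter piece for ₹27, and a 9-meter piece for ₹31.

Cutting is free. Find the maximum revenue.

Consider every possible first cut. best[k] is the best of p[i]+best[k−i] over all sellable i≤k.
best[1] = 1
best[2] = 5
best[3] = 9
best[4] = 13
best[5] = 16
best[6] = 20
best[7] = 23
best[8] = 27
best[9] = 31
Best is to sell the whole 9-meter piece uncut for ₹31.

31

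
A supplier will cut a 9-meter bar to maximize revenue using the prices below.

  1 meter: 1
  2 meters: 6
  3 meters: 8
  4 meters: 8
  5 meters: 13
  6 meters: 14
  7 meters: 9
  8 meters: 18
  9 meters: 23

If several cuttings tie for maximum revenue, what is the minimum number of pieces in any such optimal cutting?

Let r[k] be the best obtainable value from length k. For each k, try every first piece i and keep the best of price[i] + r[k−i].
r[1] = 1
r[2] = 6
r[3] = 8
r[4] = 12  (first piece 2, then r[2]=6)
r[5] = 14  (first piece 2, then r[3]=8)
r[6] = 18  (first piece 2, then r[4]=12)
r[7] = 20  (first piece 2, then r[5]=14)
r[8] = 24  (first piece 2, then r[6]=18)
r[9] = 26  (first piece 2, then r[7]=20)
Maximum revenue is 26.
Now minimize piece count subject to staying optimal: for each k, pieces[k] = 1 + min over i with p[i]+r[k−i]=r[k] of pieces[k−i].
pieces[6] = 3
pieces[7] = 3
pieces[8] = 4
pieces[9] = 4

4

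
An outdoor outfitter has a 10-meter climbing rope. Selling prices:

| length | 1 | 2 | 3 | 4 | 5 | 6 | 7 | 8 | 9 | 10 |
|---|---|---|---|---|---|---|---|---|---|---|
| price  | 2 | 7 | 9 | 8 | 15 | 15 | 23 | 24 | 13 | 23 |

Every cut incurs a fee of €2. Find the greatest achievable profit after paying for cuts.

Build net[k] bottom-up: net[k] = max over allowed piece i of (p[i] + net[k−i]) − 2 per cut.
net[1] = 2
net[2] = 7
net[3] = 9
net[4] = 12  (first piece 2, then net[2]=7)
net[5] = 15
net[6] = 17  (first piece 2, then net[4]=12)
net[7] = 23
net[8] = 24
net[9] = 28  (first piece 2, then net[7]=23)
net[10] = 30  (first piece 3, then net[7]=23)
One optimal plan: pieces 7 + 3 (1 cut) → €32 − €2 = €30.

30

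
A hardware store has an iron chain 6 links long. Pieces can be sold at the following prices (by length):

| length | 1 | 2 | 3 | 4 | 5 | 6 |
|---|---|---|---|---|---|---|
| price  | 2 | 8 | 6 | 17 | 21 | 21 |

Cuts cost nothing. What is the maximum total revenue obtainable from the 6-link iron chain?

Build r[k] bottom-up: r[k] = max over allowed piece i of (p[i] + r[k−i]).
r[1] = 2
r[2] = max(2+2, 8+0) = 8
r[3] = max(2+8, 8+2, 6+0) = 10
r[4] = max(2+10, 8+8, 6+2, 17+0) = 17
r[5] = max(2+17, 8+10, 6+8, 17+2, 21+0) = 21
r[6] = max(2+21, 8+17, 6+10, 17+8, 21+2, 21+0) = 25
One optimal cutting: 4 + 2 → $17 + $8 = $25.

25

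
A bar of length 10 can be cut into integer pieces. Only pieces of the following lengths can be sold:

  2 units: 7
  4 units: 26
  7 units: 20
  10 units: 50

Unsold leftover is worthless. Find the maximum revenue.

Build r[k] bottom-up: r[k] = max over allowed piece i of (p[i] + r[k−i]).
r[1] = 0
r[2] = 7
r[3] = 7
r[4] = 26
r[5] = 26
r[6] = 33  (first piece 2, then r[4]=26)
r[7] = 33
r[8] = 52  (first piece 4, then r[4]=26)
r[9] = 52
r[10] = 59  (first piece 2, then r[8]=52)
One optimal cutting: 4 + 4 + 2 → 59.

59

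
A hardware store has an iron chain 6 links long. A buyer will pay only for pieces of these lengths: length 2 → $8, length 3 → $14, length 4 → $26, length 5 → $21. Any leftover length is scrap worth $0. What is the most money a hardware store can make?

Build f[k] bottom-up: f[k] = max over allowed piece i of (p[i] + f[k−i]).
f[1] = 0
f[2] = 8
f[3] = 14
f[4] = 26
f[5] = 26
f[6] = 34  (first piece 2, then f[4]=26)
One optimal cutting: 4 + 2 → $34.

34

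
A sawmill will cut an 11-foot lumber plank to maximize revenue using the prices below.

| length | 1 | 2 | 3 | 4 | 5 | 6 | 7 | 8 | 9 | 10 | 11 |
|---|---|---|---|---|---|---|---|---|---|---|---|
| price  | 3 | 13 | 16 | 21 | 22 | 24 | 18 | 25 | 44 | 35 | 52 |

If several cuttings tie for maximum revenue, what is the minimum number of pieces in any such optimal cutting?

5

Let r[k] be the best obtainable value from length k. For each k, try every first piece i and keep the best of price[i] + r[k−i].
r[1] = 3
r[2] = max(3+3, 13+0) = 13
r[3] = max(3+13, 13+3, 16+0) = 16
r[4] = max(3+16, 13+13, 16+3, 21+0) = 26
r[5] = max(3+26, 13+16, 16+13, 21+3, 22+0) = 29
r[6] = max(3+29, 13+26, 16+16, 21+13, 22+3, 24+0) = 39
r[7] = max(3+39, 13+29, 16+26, …, 24+3, 18+0) = 42
r[8] = max(3+42, 13+39, 16+29, …, 18+3, 25+0) = 52
r[9] = max(3+52, 13+42, 16+39, …, 25+3, 44+0) = 55
r[10] = max(3+55, 13+52, 16+42, …, 44+3, 35+0) = 65
r[11] = max(3+65, 13+55, 16+52, …, 35+3, 52+0) = 68
Maximum revenue is $68.
Now minimize piece count subject to staying optimal: for each k, pieces[k] = 1 + min over i with p[i]+r[k−i]=r[k] of pieces[k−i].
pieces[8] = 4
pieces[9] = 4
pieces[10] = 5
pieces[11] = 5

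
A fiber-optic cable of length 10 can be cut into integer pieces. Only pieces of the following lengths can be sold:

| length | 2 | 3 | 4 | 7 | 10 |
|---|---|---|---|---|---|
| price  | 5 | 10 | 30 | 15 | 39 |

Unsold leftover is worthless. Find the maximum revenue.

65

Let r[k] be the best obtainable value from length k. For each k, try every first piece i and keep the best of price[i] + r[k−i].
r[1] = 0
r[2] = 5
r[3] = 10
r[4] = 30
r[5] = 30
r[6] = 35  (first piece 2, then r[4]=30)
r[7] = 40  (first piece 3, then r[4]=30)
r[8] = 60  (first piece 4, then r[4]=30)
r[9] = 60
r[10] = 65  (first piece 2, then r[8]=60)
One optimal cutting: 4 + 4 + 2 → $65.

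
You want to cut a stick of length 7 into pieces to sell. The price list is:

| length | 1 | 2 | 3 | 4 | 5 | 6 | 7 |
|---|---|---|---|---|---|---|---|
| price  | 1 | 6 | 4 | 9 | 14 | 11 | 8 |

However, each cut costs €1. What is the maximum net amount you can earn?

19

Let net[k] be the best obtainable value from length k. For each k, try every first piece i and keep the best of price[i] + net[k−i] minus the 1 cut fee when i<k.
net[1] = 1
net[2] = max(1+1-1, 6+0) = 6
net[3] = max(1+6-1, 6+1-1, 4+0) = 6
net[4] = max(1+6-1, 6+6-1, 4+1-1, 9+0) = 11
net[5] = max(1+11-1, 6+6-1, 4+6-1, 9+1-1, 14+0) = 14
net[6] = max(1+14-1, 6+11-1, 4+6-1, 9+6-1, 14+1-1, 11+0) = 16
net[7] = max(1+16-1, 6+14-1, 4+11-1, …, 11+1-1, 8+0) = 19
One optimal plan: pieces 5 + 2 (1 cut) → €20 − €1 = €19.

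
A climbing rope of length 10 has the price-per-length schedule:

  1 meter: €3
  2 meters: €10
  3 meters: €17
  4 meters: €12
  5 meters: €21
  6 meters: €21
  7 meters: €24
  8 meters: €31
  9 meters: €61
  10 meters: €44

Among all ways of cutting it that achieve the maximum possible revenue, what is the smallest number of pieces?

Let r[k] be the best obtainable value from length k. For each k, try every first piece i and keep the best of price[i] + r[k−i].
r[1] = 3
r[2] = max(3+3, 10+0) = 10
r[3] = max(3+10, 10+3, 17+0) = 17
r[4] = max(3+17, 10+10, 17+3, 12+0) = 20
r[5] = max(3+20, 10+17, 17+10, 12+3, 21+0) = 27
r[6] = max(3+27, 10+20, 17+17, 12+10, 21+3, 21+0) = 34
r[7] = max(3+34, 10+27, 17+20, …, 21+3, 24+0) = 37
r[8] = max(3+37, 10+34, 17+27, …, 24+3, 31+0) = 44
r[9] = max(3+44, 10+37, 17+34, …, 31+3, 61+0) = 61
r[10] = max(3+61, 10+44, 17+37, …, 61+3, 44+0) = 64
Maximum revenue is €64.
Now minimize piece count subject to staying optimal: for each k, pieces[k] = 1 + min over i with p[i]+r[k−i]=r[k] of pieces[k−i].
pieces[7] = 3
pieces[8] = 3
pieces[9] = 1
pieces[10] = 2

2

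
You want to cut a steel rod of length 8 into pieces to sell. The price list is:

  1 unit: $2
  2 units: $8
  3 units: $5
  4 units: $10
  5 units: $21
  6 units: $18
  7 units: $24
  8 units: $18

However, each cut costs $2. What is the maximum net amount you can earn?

Consider every possible first cut. net[k] is the best of p[i]+net[k−i] over all sellable i≤k, charging 2 whenever i<k.
net[1] = 2
net[2] = max(2+2-2, 8+0) = 8
net[3] = max(2+8-2, 8+2-2, 5+0) = 8
net[4] = max(2+8-2, 8+8-2, 5+2-2, 10+0) = 14
net[5] = max(2+14-2, 8+8-2, 5+8-2, 10+2-2, 21+0) = 21
net[6] = max(2+21-2, 8+14-2, 5+8-2, 10+8-2, 21+2-2, 18+0) = 21
net[7] = max(2+21-2, 8+21-2, 5+14-2, …, 18+2-2, 24+0) = 27
net[8] = max(2+27-2, 8+21-2, 5+21-2, …, 24+2-2, 18+0) = 27
One optimal plan: pieces 5 + 2 + 1 (2 cuts) → $31 − $4 = $27.

27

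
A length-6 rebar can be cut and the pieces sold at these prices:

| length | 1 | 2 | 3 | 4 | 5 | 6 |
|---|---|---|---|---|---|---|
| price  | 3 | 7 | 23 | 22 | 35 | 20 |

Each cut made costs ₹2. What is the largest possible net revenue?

44

Consider every possible first cut. v[k] is the best of p[i]+v[k−i] over all sellable i≤k, charging 2 whenever i<k.
v[1] = 3
v[2] = max(3+3-2, 7+0) = 7
v[3] = max(3+7-2, 7+3-2, 23+0) = 23
v[4] = max(3+23-2, 7+7-2, 23+3-2, 22+0) = 24
v[5] = max(3+24-2, 7+23-2, 23+7-2, 22+3-2, 35+0) = 35
v[6] = max(3+35-2, 7+24-2, 23+23-2, 22+7-2, 35+3-2, 20+0) = 44
One optimal plan: pieces 3 + 3 (1 cut) → ₹46 − ₹2 = ₹44.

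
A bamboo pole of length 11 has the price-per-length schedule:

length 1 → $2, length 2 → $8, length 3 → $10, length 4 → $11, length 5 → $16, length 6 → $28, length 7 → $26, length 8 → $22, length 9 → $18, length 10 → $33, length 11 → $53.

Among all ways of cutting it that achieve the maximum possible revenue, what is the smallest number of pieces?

Let r[k] be the best obtainable value from length k. For each k, try every first piece i and keep the best of price[i] + r[k−i].
r[1] = 2
r[2] = max(2+2, 8+0) = 8
r[3] = max(2+8, 8+2, 10+0) = 10
r[4] = max(2+10, 8+8, 10+2, 11+0) = 16
r[5] = max(2+16, 8+10, 10+8, 11+2, 16+0) = 18
r[6] = max(2+18, 8+16, 10+10, 11+8, 16+2, 28+0) = 28
r[7] = max(2+28, 8+18, 10+16, …, 28+2, 26+0) = 30
r[8] = max(2+30, 8+28, 10+18, …, 26+2, 22+0) = 36
r[9] = max(2+36, 8+30, 10+28, …, 22+2, 18+0) = 38
r[10] = max(2+38, 8+36, 10+30, …, 18+2, 33+0) = 44
r[11] = max(2+44, 8+38, 10+36, …, 33+2, 53+0) = 53
Maximum revenue is $53.
Now minimize piece count subject to staying optimal: for each k, pieces[k] = 1 + min over i with p[i]+r[k−i]=r[k] of pieces[k−i].
pieces[8] = 2
pieces[9] = 2
pieces[10] = 3
pieces[11] = 1

1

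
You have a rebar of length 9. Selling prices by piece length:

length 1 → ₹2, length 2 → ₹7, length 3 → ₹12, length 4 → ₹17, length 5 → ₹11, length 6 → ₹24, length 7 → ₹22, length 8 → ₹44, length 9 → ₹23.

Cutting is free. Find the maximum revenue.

46

Let best[k] be the best obtainable value from length k. For each k, try every first piece i and keep the best of price[i] + best[k−i].
best[1] = 2
best[2] = 7
best[3] = 12
best[4] = 17
best[5] = 19  (first piece 1, then best[4]=17)
best[6] = 24  (first piece 2, then best[4]=17)
best[7] = 29  (first piece 3, then best[4]=17)
best[8] = 44
best[9] = 46  (first piece 1, then best[8]=44)
One optimal cutting: 8 + 1 → ₹44 + ₹2 = ₹46.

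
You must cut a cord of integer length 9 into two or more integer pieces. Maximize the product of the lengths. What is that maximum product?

27

Let f[k] be the best product for length k (with at least one cut). For each first piece i, the rest contributes max(k−i, f[k−i]).
f[2] = 1·max(1,0) = 1·1 = 1
f[3] = 1·max(2,1) = 1·2 = 2
f[4] = 2·max(2,1) = 2·2 = 4
f[5] = 2·max(3,2) = 2·3 = 6
f[6] = 3·max(3,2) = 3·3 = 9
f[7] = 2·max(5,6) = 2·6 = 12
f[8] = 2·max(6,9) = 2·9 = 18
f[9] = 3·max(6,9) = 3·9 = 27
One optimal split: 3 + 3 + 3; product 3·3·3 = 27.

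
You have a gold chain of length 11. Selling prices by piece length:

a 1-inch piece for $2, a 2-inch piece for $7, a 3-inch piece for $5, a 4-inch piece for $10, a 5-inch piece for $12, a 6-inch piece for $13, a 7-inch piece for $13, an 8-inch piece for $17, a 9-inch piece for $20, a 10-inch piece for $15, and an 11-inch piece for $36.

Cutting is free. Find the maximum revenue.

Consider every possible first cut. v[k] is the best of p[i]+v[k−i] over all sellable i≤k.
v[1] = 2
v[2] = 7
v[3] = 9  (first piece 1, then v[2]=7)
v[4] = 14  (first piece 2, then v[2]=7)
v[5] = 16  (first piece 1, then v[4]=14)
v[6] = 21  (first piece 2, then v[4]=14)
v[7] = 23  (first piece 1, then v[6]=21)
v[8] = 28  (first piece 2, then v[6]=21)
v[9] = 30  (first piece 1, then v[8]=28)
v[10] = 35  (first piece 2, then v[8]=28)
v[11] = 37  (first piece 1, then v[10]=35)
One optimal cutting: 2 + 2 + 2 + 2 + 2 + 1 → $7 + $7 + $7 + $7 + $7 + $2 = $37.

37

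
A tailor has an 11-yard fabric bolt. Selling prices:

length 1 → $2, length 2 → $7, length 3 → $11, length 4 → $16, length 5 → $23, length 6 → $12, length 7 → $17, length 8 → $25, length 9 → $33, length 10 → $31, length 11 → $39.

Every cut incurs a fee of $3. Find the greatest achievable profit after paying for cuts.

Let v[k] be the best obtainable value from length k. For each k, try every first piece i and keep the best of price[i] + v[k−i] minus the 3 cut fee when i<k.
v[1] = 2
v[2] = max(2+2-3, 7+0) = 7
v[3] = max(2+7-3, 7+2-3, 11+0) = 11
v[4] = max(2+11-3, 7+7-3, 11+2-3, 16+0) = 16
v[5] = max(2+16-3, 7+11-3, 11+7-3, 16+2-3, 23+0) = 23
v[6] = max(2+23-3, 7+16-3, 11+11-3, 16+7-3, 23+2-3, 12+0) = 22
v[7] = max(2+22-3, 7+23-3, 11+16-3, …, 12+2-3, 17+0) = 27
v[8] = max(2+27-3, 7+22-3, 11+23-3, …, 17+2-3, 25+0) = 31
v[9] = max(2+31-3, 7+27-3, 11+22-3, …, 25+2-3, 33+0) = 36
v[10] = max(2+36-3, 7+31-3, 11+27-3, …, 33+2-3, 31+0) = 43
v[11] = max(2+43-3, 7+36-3, 11+31-3, …, 31+2-3, 39+0) = 42
One optimal plan: pieces 5 + 5 + 1 (2 cuts) → $48 − $6 = $42.

42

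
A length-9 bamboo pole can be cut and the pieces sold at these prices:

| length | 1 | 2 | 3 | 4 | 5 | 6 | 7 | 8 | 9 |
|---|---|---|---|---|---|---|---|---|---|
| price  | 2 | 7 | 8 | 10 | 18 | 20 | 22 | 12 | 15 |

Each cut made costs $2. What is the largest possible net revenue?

Build r[k] bottom-up: r[k] = max over allowed piece i of (p[i] + r[k−i]) − 2 per cut.
r[1] = 2
r[2] = max(2+2-2, 7+0) = 7
r[3] = max(2+7-2, 7+2-2, 8+0) = 8
r[4] = max(2+8-2, 7+7-2, 8+2-2, 10+0) = 12
r[5] = max(2+12-2, 7+8-2, 8+7-2, 10+2-2, 18+0) = 18
r[6] = max(2+18-2, 7+12-2, 8+8-2, 10+7-2, 18+2-2, 20+0) = 20
r[7] = max(2+20-2, 7+18-2, 8+12-2, …, 20+2-2, 22+0) = 23
r[8] = max(2+23-2, 7+20-2, 8+18-2, …, 22+2-2, 12+0) = 25
r[9] = max(2+25-2, 7+23-2, 8+20-2, …, 12+2-2, 15+0) = 28
One optimal plan: pieces 5 + 2 + 2 (2 cuts) → $32 − $4 = $28.

28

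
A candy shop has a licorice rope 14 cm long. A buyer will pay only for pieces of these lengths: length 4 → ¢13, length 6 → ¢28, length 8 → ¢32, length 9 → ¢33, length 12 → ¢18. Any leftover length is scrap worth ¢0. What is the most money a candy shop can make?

Let best[k] be the best obtainable value from length k. For each k, try every first piece i and keep the best of price[i] + best[k−i].
best[1] = 0
best[2] = 0
best[3] = 0
best[4] = 13
best[5] = 13
best[6] = max(13+0, 28+0) = 28
best[7] = max(13+0, 28+0) = 28
best[8] = max(13+13, 28+0, 32+0) = 32
best[9] = max(13+13, 28+0, 32+0, 33+0) = 33
best[10] = max(13+28, 28+13, 32+0, 33+0) = 41
best[11] = max(13+28, 28+13, 32+0, 33+0) = 41
best[12] = max(13+32, 28+28, 32+13, 33+0, 18+0) = 56
best[13] = max(13+33, 28+28, 32+13, 33+13, 18+0) = 56
best[14] = max(13+41, 28+32, 32+28, 33+13, 18+0) = 60
One optimal cutting: 8 + 6 → ¢60.

60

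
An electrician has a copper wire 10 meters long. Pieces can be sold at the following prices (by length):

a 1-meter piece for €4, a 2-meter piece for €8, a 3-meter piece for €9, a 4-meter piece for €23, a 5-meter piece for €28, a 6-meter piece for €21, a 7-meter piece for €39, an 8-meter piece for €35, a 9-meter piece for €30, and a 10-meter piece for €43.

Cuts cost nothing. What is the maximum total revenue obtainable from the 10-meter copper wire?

56

Build v[k] bottom-up: v[k] = max over allowed piece i of (p[i] + v[k−i]).
v[1] = 4
v[2] = max(4+4, 8+0) = 8
v[3] = max(4+8, 8+4, 9+0) = 12
v[4] = max(4+12, 8+8, 9+4, 23+0) = 23
v[5] = max(4+23, 8+12, 9+8, 23+4, 28+0) = 28
v[6] = max(4+28, 8+23, 9+12, 23+8, 28+4, 21+0) = 32
v[7] = max(4+32, 8+28, 9+23, …, 21+4, 39+0) = 39
v[8] = max(4+39, 8+32, 9+28, …, 39+4, 35+0) = 46
v[9] = max(4+46, 8+39, 9+32, …, 35+4, 30+0) = 51
v[10] = max(4+51, 8+46, 9+39, …, 30+4, 43+0) = 56
One optimal cutting: 5 + 5 → €28 + €28 = €56.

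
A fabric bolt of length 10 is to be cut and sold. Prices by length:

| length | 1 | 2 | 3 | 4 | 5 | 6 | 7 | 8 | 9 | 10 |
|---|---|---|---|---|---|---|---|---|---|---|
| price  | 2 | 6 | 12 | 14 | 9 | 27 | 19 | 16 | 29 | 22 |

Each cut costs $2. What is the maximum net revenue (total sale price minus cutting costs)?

Build v[k] bottom-up: v[k] = max over allowed piece i of (p[i] + v[k−i]) − 2 per cut.
v[1] = 2
v[2] = 6
v[3] = 12
v[4] = 14
v[5] = 16  (first piece 2, then v[3]=12)
v[6] = 27
v[7] = 27  (first piece 1, then v[6]=27)
v[8] = 31  (first piece 2, then v[6]=27)
v[9] = 37  (first piece 3, then v[6]=27)
v[10] = 39  (first piece 4, then v[6]=27)
One optimal plan: pieces 6 + 4 (1 cut) → $41 − $2 = $39.

39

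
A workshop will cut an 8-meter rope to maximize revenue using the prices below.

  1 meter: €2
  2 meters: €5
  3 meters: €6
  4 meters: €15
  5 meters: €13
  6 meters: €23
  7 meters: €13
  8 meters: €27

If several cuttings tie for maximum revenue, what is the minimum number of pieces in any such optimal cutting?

Build r[k] bottom-up: r[k] = max over allowed piece i of (p[i] + r[k−i]).
r[1] = 2
r[2] = 5
r[3] = 7  (first piece 1, then r[2]=5)
r[4] = 15
r[5] = 17  (first piece 1, then r[4]=15)
r[6] = 23
r[7] = 25  (first piece 1, then r[6]=23)
r[8] = 30  (first piece 4, then r[4]=15)
Maximum revenue is €30.
Now minimize piece count subject to staying optimal: for each k, pieces[k] = 1 + min over i with p[i]+r[k−i]=r[k] of pieces[k−i].
pieces[5] = 2
pieces[6] = 1
pieces[7] = 2
pieces[8] = 2

2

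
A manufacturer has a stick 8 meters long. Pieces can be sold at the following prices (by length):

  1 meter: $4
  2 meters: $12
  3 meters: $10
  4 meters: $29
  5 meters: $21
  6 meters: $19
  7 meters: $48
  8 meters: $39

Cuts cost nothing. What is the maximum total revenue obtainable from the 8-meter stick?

Build best[k] bottom-up: best[k] = max over allowed piece i of (p[i] + best[k−i]).
best[1] = 4
best[2] = 12
best[3] = 16  (first piece 1, then best[2]=12)
best[4] = 29
best[5] = 33  (first piece 1, then best[4]=29)
best[6] = 41  (first piece 2, then best[4]=29)
best[7] = 48
best[8] = 58  (first piece 4, then best[4]=29)
One optimal cutting: 4 + 4 → $29 + $29 = $58.

58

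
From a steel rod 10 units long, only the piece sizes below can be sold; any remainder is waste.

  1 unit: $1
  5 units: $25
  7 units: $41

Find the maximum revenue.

Consider every possible first cut. f[k] is the best of p[i]+f[k−i] over all sellable i≤k.
f[1] = 1
f[2] = 2  (first piece 1, then f[1]=1)
f[3] = 3  (first piece 1, then f[2]=2)
f[4] = 4  (first piece 1, then f[3]=3)
f[5] = max(1+4, 25+0) = 25
f[6] = max(1+25, 25+1) = 26
f[7] = max(1+26, 25+2, 41+0) = 41
f[8] = max(1+41, 25+3, 41+1) = 42
f[9] = max(1+42, 25+4, 41+2) = 43
f[10] = max(1+43, 25+25, 41+3) = 50
One optimal cutting: 5 + 5 → $50.

50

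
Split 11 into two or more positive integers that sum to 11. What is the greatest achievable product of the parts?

Define prod[k] = max over 1≤i<k of i · max(k−i, prod[k−i]); the inner max lets the remainder stay uncut if that's better.
prod[2] = 1·max(1,0) = 1·1 = 1
prod[3] = 1·max(2,1) = 1·2 = 2
prod[4] = 2·max(2,1) = 2·2 = 4
prod[5] = 2·max(3,2) = 2·3 = 6
prod[6] = 3·max(3,2) = 3·3 = 9
prod[7] = 2·max(5,6) = 2·6 = 12
prod[8] = 2·max(6,9) = 2·9 = 18
prod[9] = 3·max(6,9) = 3·9 = 27
prod[10] = 2·max(8,18) = 2·18 = 36
prod[11] = 2·max(9,27) = 2·27 = 54
One optimal split: 3 + 3 + 3 + 2; product 3·3·3·2 = 54.

54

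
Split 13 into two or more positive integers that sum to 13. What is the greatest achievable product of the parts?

Define g[k] = max over 1≤i<k of i · max(k−i, g[k−i]); the inner max lets the remainder stay uncut if that's better.
Small cases: g[2]=1, g[3]=2, g[4]=4, g[5]=6, g[6]=9.
g[7] = 2·max(5,6) = 2·6 = 12
g[8] = 2·max(6,9) = 2·9 = 18
g[9] = 3·max(6,9) = 3·9 = 27
g[10] = 2·max(8,18) = 2·18 = 36
g[11] = 2·max(9,27) = 2·27 = 54
g[12] = 3·max(9,27) = 3·27 = 81
g[13] = 2·max(11,54) = 2·54 = 108
One optimal split: 3 + 3 + 3 + 2 + 2; product 3·3·3·2·2 = 108.

108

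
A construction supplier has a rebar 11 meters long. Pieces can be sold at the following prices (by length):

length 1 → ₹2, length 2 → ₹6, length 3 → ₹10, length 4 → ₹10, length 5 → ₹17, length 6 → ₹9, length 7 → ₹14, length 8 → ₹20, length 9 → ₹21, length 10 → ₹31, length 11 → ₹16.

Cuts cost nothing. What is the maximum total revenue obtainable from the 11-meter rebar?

37

Consider every possible first cut. v[k] is the best of p[i]+v[k−i] over all sellable i≤k.
v[1] = 2
v[2] = max(2+2, 6+0) = 6
v[3] = max(2+6, 6+2, 10+0) = 10
v[4] = max(2+10, 6+6, 10+2, 10+0) = 12
v[5] = max(2+12, 6+10, 10+6, 10+2, 17+0) = 17
v[6] = max(2+17, 6+12, 10+10, 10+6, 17+2, 9+0) = 20
v[7] = max(2+20, 6+17, 10+12, …, 9+2, 14+0) = 23
v[8] = max(2+23, 6+20, 10+17, …, 14+2, 20+0) = 27
v[9] = max(2+27, 6+23, 10+20, …, 20+2, 21+0) = 30
v[10] = max(2+30, 6+27, 10+23, …, 21+2, 31+0) = 34
v[11] = max(2+34, 6+30, 10+27, …, 31+2, 16+0) = 37
One optimal cutting: 5 + 3 + 3 → ₹17 + ₹10 + ₹10 = ₹37.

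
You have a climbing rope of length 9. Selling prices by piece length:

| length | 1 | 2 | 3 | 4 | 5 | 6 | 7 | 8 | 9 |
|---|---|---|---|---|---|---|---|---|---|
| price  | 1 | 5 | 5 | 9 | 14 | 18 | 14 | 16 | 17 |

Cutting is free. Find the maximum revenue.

24

Build R[k] bottom-up: R[k] = max over allowed piece i of (p[i] + R[k−i]).
R[1] = 1
R[2] = 5
R[3] = 6  (first piece 1, then R[2]=5)
R[4] = 10  (first piece 2, then R[2]=5)
R[5] = 14
R[6] = 18
R[7] = 19  (first piece 1, then R[6]=18)
R[8] = 23  (first piece 2, then R[6]=18)
R[9] = 24  (first piece 1, then R[8]=23)
One optimal cutting: 6 + 2 + 1 → €18 + €5 + €1 = €24.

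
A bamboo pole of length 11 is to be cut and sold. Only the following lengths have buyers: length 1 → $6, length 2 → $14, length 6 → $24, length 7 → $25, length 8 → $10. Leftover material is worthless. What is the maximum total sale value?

Build r[k] bottom-up: r[k] = max over allowed piece i of (p[i] + r[k−i]).
r[1] = 6
r[2] = max(6+6, 14+0) = 14
r[3] = max(6+14, 14+6) = 20
r[4] = max(6+20, 14+14) = 28
r[5] = max(6+28, 14+20) = 34
r[6] = max(6+34, 14+28, 24+0) = 42
r[7] = max(6+42, 14+34, 24+6, 25+0) = 48
r[8] = max(6+48, 14+42, 24+14, 25+6, 10+0) = 56
r[9] = max(6+56, 14+48, 24+20, 25+14, 10+6) = 62
r[10] = max(6+62, 14+56, 24+28, 25+20, 10+14) = 70
r[11] = max(6+70, 14+62, 24+34, 25+28, 10+20) = 76
One optimal cutting: 2 + 2 + 2 + 2 + 2 + 1 → $76.

76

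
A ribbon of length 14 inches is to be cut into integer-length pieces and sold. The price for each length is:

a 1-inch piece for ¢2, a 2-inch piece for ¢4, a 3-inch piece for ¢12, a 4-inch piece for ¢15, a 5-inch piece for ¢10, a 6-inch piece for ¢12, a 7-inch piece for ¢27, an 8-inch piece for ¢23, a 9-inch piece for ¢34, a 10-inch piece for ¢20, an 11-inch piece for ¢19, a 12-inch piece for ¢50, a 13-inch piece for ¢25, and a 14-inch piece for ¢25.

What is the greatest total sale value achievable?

54

Build best[k] bottom-up: best[k] = max over allowed piece i of (p[i] + best[k−i]).
best[1] = 2
best[2] = 4  (first piece 1, then best[1]=2)
best[3] = 12
best[4] = 15
best[5] = 17  (first piece 1, then best[4]=15)
best[6] = 24  (first piece 3, then best[3]=12)
best[7] = 27  (first piece 3, then best[4]=15)
best[8] = 30  (first piece 4, then best[4]=15)
best[9] = 36  (first piece 3, then best[6]=24)
best[10] = 39  (first piece 3, then best[7]=27)
best[11] = 42  (first piece 3, then best[8]=30)
best[12] = 50
best[13] = 52  (first piece 1, then best[12]=50)
best[14] = 54  (first piece 1, then best[13]=52)
One optimal cutting: 12 + 1 + 1 → ¢50 + ¢2 + ¢2 = ¢54.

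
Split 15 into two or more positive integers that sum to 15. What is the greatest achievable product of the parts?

Fill prod[k] for k=2..15: at each k try every first piece i and multiply by the better of (k−i) uncut or prod[k−i].
Small cases: prod[2]=1, prod[3]=2, prod[4]=4, prod[5]=6, prod[6]=9, prod[7]=12, prod[8]=18, prod[9]=27.
prod[10] = max(1·27, 2·18, 3·12, …, 8·2, 9·1) = 36
prod[11] = max(1·36, 2·27, 3·18, …, 9·2, 10·1) = 54
prod[12] = max(1·54, 2·36, 3·27, …, 10·2, 11·1) = 81
prod[13] = max(1·81, 2·54, 3·36, …, 11·2, 12·1) = 108
prod[14] = max(1·108, 2·81, 3·54, …, 12·2, 13·1) = 162
prod[15] = max(1·162, 2·108, 3·81, …, 13·2, 14·1) = 243
One optimal split: 3 + 3 + 3 + 3 + 3; product 3·3·3·3·3 = 243.

243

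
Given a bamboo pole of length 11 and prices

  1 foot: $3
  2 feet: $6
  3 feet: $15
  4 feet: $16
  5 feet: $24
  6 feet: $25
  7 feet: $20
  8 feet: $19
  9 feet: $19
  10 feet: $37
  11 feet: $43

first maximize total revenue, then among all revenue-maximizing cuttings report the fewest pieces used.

Consider every possible first cut. r[k] is the best of p[i]+r[k−i] over all sellable i≤k.
r[1] = 3
r[2] = max(3+3, 6+0) = 6
r[3] = max(3+6, 6+3, 15+0) = 15
r[4] = max(3+15, 6+6, 15+3, 16+0) = 18
r[5] = max(3+18, 6+15, 15+6, 16+3, 24+0) = 24
r[6] = max(3+24, 6+18, 15+15, 16+6, 24+3, 25+0) = 30
r[7] = max(3+30, 6+24, 15+18, …, 25+3, 20+0) = 33
r[8] = max(3+33, 6+30, 15+24, …, 20+3, 19+0) = 39
r[9] = max(3+39, 6+33, 15+30, …, 19+3, 19+0) = 45
r[10] = max(3+45, 6+39, 15+33, …, 19+3, 37+0) = 48
r[11] = max(3+48, 6+45, 15+39, …, 37+3, 43+0) = 54
Maximum revenue is $54.
Now minimize piece count subject to staying optimal: for each k, pieces[k] = 1 + min over i with p[i]+r[k−i]=r[k] of pieces[k−i].
pieces[8] = 2
pieces[9] = 3
pieces[10] = 2
pieces[11] = 3

3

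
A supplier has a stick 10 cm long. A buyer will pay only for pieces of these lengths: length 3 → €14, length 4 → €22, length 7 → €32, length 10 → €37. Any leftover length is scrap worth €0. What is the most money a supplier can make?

50

Let r[k] be the best obtainable value from length k. For each k, try every first piece i and keep the best of price[i] + r[k−i].
r[1] = 0
r[2] = 0
r[3] = 14
r[4] = max(14+0, 22+0) = 22
r[5] = max(14+0, 22+0) = 22
r[6] = max(14+14, 22+0) = 28
r[7] = max(14+22, 22+14, 32+0) = 36
r[8] = max(14+22, 22+22, 32+0) = 44
r[9] = max(14+28, 22+22, 32+0) = 44
r[10] = max(14+36, 22+28, 32+14, 37+0) = 50
One optimal cutting: 4 + 3 + 3 → €50.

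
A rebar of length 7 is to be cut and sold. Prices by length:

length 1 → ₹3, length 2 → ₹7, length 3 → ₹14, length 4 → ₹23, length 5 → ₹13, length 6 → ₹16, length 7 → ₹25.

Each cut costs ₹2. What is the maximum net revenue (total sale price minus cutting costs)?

Let net[k] be the best obtainable value from length k. For each k, try every first piece i and keep the best of price[i] + net[k−i] minus the 2 cut fee when i<k.
net[1] = 3
net[2] = 7
net[3] = 14
net[4] = 23
net[5] = 24  (first piece 1, then net[4]=23)
net[6] = 28  (first piece 2, then net[4]=23)
net[7] = 35  (first piece 3, then net[4]=23)
One optimal plan: pieces 4 + 3 (1 cut) → ₹37 − ₹2 = ₹35.

35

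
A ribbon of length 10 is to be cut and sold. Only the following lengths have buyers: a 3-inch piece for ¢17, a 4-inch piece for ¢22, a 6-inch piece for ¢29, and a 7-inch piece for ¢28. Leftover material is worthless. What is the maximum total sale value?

56

Consider every possible first cut. f[k] is the best of p[i]+f[k−i] over all sellable i≤k.
f[1] = 0
f[2] = 0
f[3] = 17
f[4] = 22
f[5] = 22
f[6] = 34  (first piece 3, then f[3]=17)
f[7] = 39  (first piece 3, then f[4]=22)
f[8] = 44  (first piece 4, then f[4]=22)
f[9] = 51  (first piece 3, then f[6]=34)
f[10] = 56  (first piece 3, then f[7]=39)
One optimal cutting: 4 + 3 + 3 → ¢56.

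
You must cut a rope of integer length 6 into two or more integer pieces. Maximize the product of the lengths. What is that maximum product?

Define m[k] = max over 1≤i<k of i · max(k−i, m[k−i]); the inner max lets the remainder stay uncut if that's better.
m[2] = 1*max(1,0) = 1*1 = 1
m[3] = max(1*2, 2*1) = 2
m[4] = max(1*3, 2*2, 3*1) = 4
m[5] = max(1*4, 2*3, 3*2, 4*1) = 6
m[6] = max(1*6, 2*4, 3*3, 4*2, 5*1) = 9
One optimal split: 3 + 3; product 3*3 = 9.

9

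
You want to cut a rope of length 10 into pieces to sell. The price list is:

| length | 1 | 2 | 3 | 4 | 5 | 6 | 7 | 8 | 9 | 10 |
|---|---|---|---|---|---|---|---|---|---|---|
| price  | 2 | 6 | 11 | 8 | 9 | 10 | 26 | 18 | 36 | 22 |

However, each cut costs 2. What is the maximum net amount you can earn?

Build v[k] bottom-up: v[k] = max over allowed piece i of (p[i] + v[k−i]) − 2 per cut.
v[1] = 2
v[2] = 6
v[3] = 11
v[4] = 11  (first piece 1, then v[3]=11)
v[5] = 15  (first piece 2, then v[3]=11)
v[6] = 20  (first piece 3, then v[3]=11)
v[7] = 26
v[8] = 26  (first piece 1, then v[7]=26)
v[9] = 36
v[10] = 36  (first piece 1, then v[9]=36)
One optimal plan: pieces 9 + 1 (1 cut) → 38 − 2 = 36.

36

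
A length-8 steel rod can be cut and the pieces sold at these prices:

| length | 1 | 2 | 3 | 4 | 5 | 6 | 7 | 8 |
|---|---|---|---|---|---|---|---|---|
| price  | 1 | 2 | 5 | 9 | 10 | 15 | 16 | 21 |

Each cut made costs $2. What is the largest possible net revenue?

Consider every possible first cut. net[k] is the best of p[i]+net[k−i] over all sellable i≤k, charging 2 whenever i<k.
net[1] = 1
net[2] = max(1+1-2, 2+0) = 2
net[3] = max(1+2-2, 2+1-2, 5+0) = 5
net[4] = max(1+5-2, 2+2-2, 5+1-2, 9+0) = 9
net[5] = max(1+9-2, 2+5-2, 5+2-2, 9+1-2, 10+0) = 10
net[6] = max(1+10-2, 2+9-2, 5+5-2, 9+2-2, 10+1-2, 15+0) = 15
net[7] = max(1+15-2, 2+10-2, 5+9-2, …, 15+1-2, 16+0) = 16
net[8] = max(1+16-2, 2+15-2, 5+10-2, …, 16+1-2, 21+0) = 21
Best is to make no cuts and sell whole for $21.

21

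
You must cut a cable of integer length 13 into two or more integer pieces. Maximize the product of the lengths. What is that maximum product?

108

Fill g[k] for k=2..13: at each k try every first piece i and multiply by the better of (k−i) uncut or g[k−i].
Small cases: g[2]=1, g[3]=2, g[4]=4, g[5]=6, g[6]=9, g[7]=12, g[8]=18.
g[9] = 3×max(6,9) = 3×9 = 27
g[10] = 2×max(8,18) = 2×18 = 36
g[11] = 2×max(9,27) = 2×27 = 54
g[12] = 3×max(9,27) = 3×27 = 81
g[13] = 2×max(11,54) = 2×54 = 108
One optimal split: 3 + 3 + 3 + 2 + 2; product 3×3×3×2×2 = 108.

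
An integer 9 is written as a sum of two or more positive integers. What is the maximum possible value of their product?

Let m[k] be the best product for length k (with at least one cut). For each first piece i, the rest contributes max(k−i, m[k−i]).
m[2] = 1*max(1,0) = 1*1 = 1
m[3] = 1*max(2,1) = 1*2 = 2
m[4] = 2*max(2,1) = 2*2 = 4
m[5] = 2*max(3,2) = 2*3 = 6
m[6] = 3*max(3,2) = 3*3 = 9
m[7] = 2*max(5,6) = 2*6 = 12
m[8] = 2*max(6,9) = 2*9 = 18
m[9] = 3*max(6,9) = 3*9 = 27
One optimal split: 3 + 3 + 3; product 3*3*3 = 27.

27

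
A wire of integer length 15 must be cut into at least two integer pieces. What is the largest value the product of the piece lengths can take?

243

Fill prod[k] for k=2..15: at each k try every first piece i and multiply by the better of (k−i) uncut or prod[k−i].
prod[2] = 1×max(1,0) = 1×1 = 1
prod[3] = 1×max(2,1) = 1×2 = 2
prod[4] = 2×max(2,1) = 2×2 = 4
prod[5] = 2×max(3,2) = 2×3 = 6
prod[6] = 3×max(3,2) = 3×3 = 9
prod[7] = 2×max(5,6) = 2×6 = 12
prod[8] = 2×max(6,9) = 2×9 = 18
prod[9] = 3×max(6,9) = 3×9 = 27
prod[10] = 2×max(8,18) = 2×18 = 36
prod[11] = 2×max(9,27) = 2×27 = 54
prod[12] = 3×max(9,27) = 3×27 = 81
prod[13] = 2×max(11,54) = 2×54 = 108
prod[14] = 2×max(12,81) = 2×81 = 162
prod[15] = 3×max(12,81) = 3×81 = 243
One optimal split: 3 + 3 + 3 + 3 + 3; product 3×3×3×3×3 = 243.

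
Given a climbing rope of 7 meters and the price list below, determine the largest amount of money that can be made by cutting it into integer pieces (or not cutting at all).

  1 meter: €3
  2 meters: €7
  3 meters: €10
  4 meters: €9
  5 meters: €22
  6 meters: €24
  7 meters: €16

29

Consider every possible first cut. best[k] is the best of p[i]+best[k−i] over all sellable i≤k.
best[1] = 3
best[2] = max(3+3, 7+0) = 7
best[3] = max(3+7, 7+3, 10+0) = 10
best[4] = max(3+10, 7+7, 10+3, 9+0) = 14
best[5] = max(3+14, 7+10, 10+7, 9+3, 22+0) = 22
best[6] = max(3+22, 7+14, 10+10, 9+7, 22+3, 24+0) = 25
best[7] = max(3+25, 7+22, 10+14, …, 24+3, 16+0) = 29
One optimal cutting: 5 + 2 → €22 + €7 = €29.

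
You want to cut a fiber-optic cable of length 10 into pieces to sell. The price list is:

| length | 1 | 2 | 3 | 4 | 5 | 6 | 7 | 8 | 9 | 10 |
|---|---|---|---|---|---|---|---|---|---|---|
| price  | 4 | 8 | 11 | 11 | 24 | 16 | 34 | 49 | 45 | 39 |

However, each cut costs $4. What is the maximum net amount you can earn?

Let net[k] be the best obtainable value from length k. For each k, try every first piece i and keep the best of price[i] + net[k−i] minus the 4 cut fee when i<k.
net[1] = 4
net[2] = 8
net[3] = 11
net[4] = 12  (first piece 2, then net[2]=8)
net[5] = 24
net[6] = 24  (first piece 1, then net[5]=24)
net[7] = 34
net[8] = 49
net[9] = 49  (first piece 1, then net[8]=49)
net[10] = 53  (first piece 2, then net[8]=49)
One optimal plan: pieces 8 + 2 (1 cut) → $57 − $4 = $53.

53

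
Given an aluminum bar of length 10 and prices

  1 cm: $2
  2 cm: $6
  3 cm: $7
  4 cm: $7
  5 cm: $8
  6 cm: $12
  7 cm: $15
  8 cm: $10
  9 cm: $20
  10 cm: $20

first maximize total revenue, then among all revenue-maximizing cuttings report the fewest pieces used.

Consider every possible first cut. r[k] is the best of p[i]+r[k−i] over all sellable i≤k.
r[1] = 2
r[2] = max(2+2, 6+0) = 6
r[3] = max(2+6, 6+2, 7+0) = 8
r[4] = max(2+8, 6+6, 7+2, 7+0) = 12
r[5] = max(2+12, 6+8, 7+6, 7+2, 8+0) = 14
r[6] = max(2+14, 6+12, 7+8, 7+6, 8+2, 12+0) = 18
r[7] = max(2+18, 6+14, 7+12, …, 12+2, 15+0) = 20
r[8] = max(2+20, 6+18, 7+14, …, 15+2, 10+0) = 24
r[9] = max(2+24, 6+20, 7+18, …, 10+2, 20+0) = 26
r[10] = max(2+26, 6+24, 7+20, …, 20+2, 20+0) = 30
Maximum revenue is $30.
Now minimize piece count subject to staying optimal: for each k, pieces[k] = 1 + min over i with p[i]+r[k−i]=r[k] of pieces[k−i].
pieces[7] = 4
pieces[8] = 4
pieces[9] = 5
pieces[10] = 5

5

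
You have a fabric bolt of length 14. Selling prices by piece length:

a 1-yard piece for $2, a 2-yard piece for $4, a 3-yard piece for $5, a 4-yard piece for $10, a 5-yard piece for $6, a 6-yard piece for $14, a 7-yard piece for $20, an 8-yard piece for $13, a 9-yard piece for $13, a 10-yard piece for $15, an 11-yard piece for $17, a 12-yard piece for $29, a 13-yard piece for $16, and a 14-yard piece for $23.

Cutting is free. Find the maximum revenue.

Let best[k] be the best obtainable value from length k. For each k, try every first piece i and keep the best of price[i] + best[k−i].
best[1] = 2
best[2] = max(2+2, 4+0) = 4
best[3] = max(2+4, 4+2, 5+0) = 6
best[4] = max(2+6, 4+4, 5+2, 10+0) = 10
best[5] = max(2+10, 4+6, 5+4, 10+2, 6+0) = 12
best[6] = max(2+12, 4+10, 5+6, 10+4, 6+2, 14+0) = 14
best[7] = max(2+14, 4+12, 5+10, …, 14+2, 20+0) = 20
best[8] = max(2+20, 4+14, 5+12, …, 20+2, 13+0) = 22
best[9] = max(2+22, 4+20, 5+14, …, 13+2, 13+0) = 24
best[10] = max(2+24, 4+22, 5+20, …, 13+2, 15+0) = 26
best[11] = max(2+26, 4+24, 5+22, …, 15+2, 17+0) = 30
best[12] = max(2+30, 4+26, 5+24, …, 17+2, 29+0) = 32
best[13] = max(2+32, 4+30, 5+26, …, 29+2, 16+0) = 34
best[14] = max(2+34, 4+32, 5+30, …, 16+2, 23+0) = 40
One optimal cutting: 7 + 7 → $20 + $20 = $40.

40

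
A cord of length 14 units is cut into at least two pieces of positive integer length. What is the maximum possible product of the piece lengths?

Fill P[k] for k=2..14: at each k try every first piece i and multiply by the better of (k−i) uncut or P[k−i].
P[2] = 1·max(1,0) = 1·1 = 1
P[3] = 1·max(2,1) = 1·2 = 2
P[4] = 2·max(2,1) = 2·2 = 4
P[5] = 2·max(3,2) = 2·3 = 6
P[6] = 3·max(3,2) = 3·3 = 9
P[7] = 2·max(5,6) = 2·6 = 12
P[8] = 2·max(6,9) = 2·9 = 18
P[9] = 3·max(6,9) = 3·9 = 27
P[10] = 2·max(8,18) = 2·18 = 36
P[11] = 2·max(9,27) = 2·27 = 54
P[12] = 3·max(9,27) = 3·27 = 81
P[13] = 2·max(11,54) = 2·54 = 108
P[14] = 2·max(12,81) = 2·81 = 162
One optimal split: 3 + 3 + 3 + 3 + 2; product 3·3·3·3·2 = 162.

162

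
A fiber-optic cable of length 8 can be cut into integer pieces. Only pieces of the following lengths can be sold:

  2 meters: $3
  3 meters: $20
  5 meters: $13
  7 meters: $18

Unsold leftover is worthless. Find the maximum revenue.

Let f[k] be the best obtainable value from length k. For each k, try every first piece i and keep the best of price[i] + f[k−i].
f[1] = 0
f[2] = 3
f[3] = max(3+0, 20+0) = 20
f[4] = max(3+3, 20+0) = 20
f[5] = max(3+20, 20+3, 13+0) = 23
f[6] = max(3+20, 20+20, 13+0) = 40
f[7] = max(3+23, 20+20, 13+3, 18+0) = 40
f[8] = max(3+40, 20+23, 13+20, 18+0) = 43
One optimal cutting: 3 + 3 + 2 → $43.

43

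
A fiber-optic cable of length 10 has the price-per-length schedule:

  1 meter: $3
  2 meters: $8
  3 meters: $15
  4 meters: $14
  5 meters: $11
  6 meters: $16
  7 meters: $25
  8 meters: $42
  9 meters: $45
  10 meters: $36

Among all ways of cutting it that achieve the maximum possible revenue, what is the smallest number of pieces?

2

Consider every possible first cut. r[k] is the best of p[i]+r[k−i] over all sellable i≤k.
r[1] = 3
r[2] = max(3+3, 8+0) = 8
r[3] = max(3+8, 8+3, 15+0) = 15
r[4] = max(3+15, 8+8, 15+3, 14+0) = 18
r[5] = max(3+18, 8+15, 15+8, 14+3, 11+0) = 23
r[6] = max(3+23, 8+18, 15+15, 14+8, 11+3, 16+0) = 30
r[7] = max(3+30, 8+23, 15+18, …, 16+3, 25+0) = 33
r[8] = max(3+33, 8+30, 15+23, …, 25+3, 42+0) = 42
r[9] = max(3+42, 8+33, 15+30, …, 42+3, 45+0) = 45
r[10] = max(3+45, 8+42, 15+33, …, 45+3, 36+0) = 50
Maximum revenue is $50.
Now minimize piece count subject to staying optimal: for each k, pieces[k] = 1 + min over i with p[i]+r[k−i]=r[k] of pieces[k−i].
pieces[7] = 3
pieces[8] = 1
pieces[9] = 1
pieces[10] = 2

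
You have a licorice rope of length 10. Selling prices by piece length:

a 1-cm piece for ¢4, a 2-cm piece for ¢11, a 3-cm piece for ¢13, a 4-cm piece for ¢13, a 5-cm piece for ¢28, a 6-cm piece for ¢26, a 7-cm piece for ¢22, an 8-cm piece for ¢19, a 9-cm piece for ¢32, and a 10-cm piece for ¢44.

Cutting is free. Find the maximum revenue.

Build best[k] bottom-up: best[k] = max over allowed piece i of (p[i] + best[k−i]).
best[1] = 4
best[2] = 11
best[3] = 15  (first piece 1, then best[2]=11)
best[4] = 22  (first piece 2, then best[2]=11)
best[5] = 28
best[6] = 33  (first piece 2, then best[4]=22)
best[7] = 39  (first piece 2, then best[5]=28)
best[8] = 44  (first piece 2, then best[6]=33)
best[9] = 50  (first piece 2, then best[7]=39)
best[10] = 56  (first piece 5, then best[5]=28)
One optimal cutting: 5 + 5 → ¢28 + ¢28 = ¢56.

56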